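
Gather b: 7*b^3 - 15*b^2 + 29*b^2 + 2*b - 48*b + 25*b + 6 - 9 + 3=7*b^3 + 14*b^2 - 21*b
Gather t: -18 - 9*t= -9*t - 18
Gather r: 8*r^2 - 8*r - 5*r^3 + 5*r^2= -5*r^3 + 13*r^2 - 8*r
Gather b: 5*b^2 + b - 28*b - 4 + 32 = 5*b^2 - 27*b + 28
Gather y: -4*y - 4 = -4*y - 4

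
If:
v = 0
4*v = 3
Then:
No Solution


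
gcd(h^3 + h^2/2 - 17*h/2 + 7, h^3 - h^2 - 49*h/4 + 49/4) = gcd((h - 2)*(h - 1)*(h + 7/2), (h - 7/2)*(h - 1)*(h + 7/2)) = h^2 + 5*h/2 - 7/2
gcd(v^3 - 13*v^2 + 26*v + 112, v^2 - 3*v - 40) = v - 8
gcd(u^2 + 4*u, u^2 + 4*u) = u^2 + 4*u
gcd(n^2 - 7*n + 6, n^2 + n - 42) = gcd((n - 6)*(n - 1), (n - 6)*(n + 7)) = n - 6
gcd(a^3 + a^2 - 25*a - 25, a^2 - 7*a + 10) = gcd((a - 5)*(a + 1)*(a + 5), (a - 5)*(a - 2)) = a - 5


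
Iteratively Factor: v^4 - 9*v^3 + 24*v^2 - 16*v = (v - 1)*(v^3 - 8*v^2 + 16*v) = (v - 4)*(v - 1)*(v^2 - 4*v) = (v - 4)^2*(v - 1)*(v)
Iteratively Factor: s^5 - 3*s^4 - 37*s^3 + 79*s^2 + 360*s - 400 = (s - 5)*(s^4 + 2*s^3 - 27*s^2 - 56*s + 80) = (s - 5)*(s + 4)*(s^3 - 2*s^2 - 19*s + 20) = (s - 5)^2*(s + 4)*(s^2 + 3*s - 4) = (s - 5)^2*(s - 1)*(s + 4)*(s + 4)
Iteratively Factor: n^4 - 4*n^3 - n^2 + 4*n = (n)*(n^3 - 4*n^2 - n + 4) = n*(n + 1)*(n^2 - 5*n + 4) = n*(n - 1)*(n + 1)*(n - 4)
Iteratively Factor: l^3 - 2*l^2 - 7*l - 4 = (l + 1)*(l^2 - 3*l - 4) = (l + 1)^2*(l - 4)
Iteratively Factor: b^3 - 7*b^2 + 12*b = (b - 4)*(b^2 - 3*b) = b*(b - 4)*(b - 3)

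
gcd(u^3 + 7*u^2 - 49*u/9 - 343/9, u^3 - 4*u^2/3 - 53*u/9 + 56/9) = u + 7/3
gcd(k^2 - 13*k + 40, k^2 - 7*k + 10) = k - 5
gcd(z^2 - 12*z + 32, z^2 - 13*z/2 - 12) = z - 8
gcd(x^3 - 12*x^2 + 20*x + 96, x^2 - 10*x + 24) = x - 6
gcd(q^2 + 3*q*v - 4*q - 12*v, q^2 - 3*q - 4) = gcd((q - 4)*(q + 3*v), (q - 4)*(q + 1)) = q - 4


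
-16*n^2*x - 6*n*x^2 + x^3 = x*(-8*n + x)*(2*n + x)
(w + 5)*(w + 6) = w^2 + 11*w + 30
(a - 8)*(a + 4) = a^2 - 4*a - 32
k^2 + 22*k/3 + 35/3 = (k + 7/3)*(k + 5)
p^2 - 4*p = p*(p - 4)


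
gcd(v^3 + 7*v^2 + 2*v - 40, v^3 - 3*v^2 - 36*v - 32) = v + 4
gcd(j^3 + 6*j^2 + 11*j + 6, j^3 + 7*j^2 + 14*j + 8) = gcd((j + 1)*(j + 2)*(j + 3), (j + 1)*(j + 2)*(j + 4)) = j^2 + 3*j + 2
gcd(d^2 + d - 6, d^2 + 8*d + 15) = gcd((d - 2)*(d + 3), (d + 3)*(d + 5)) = d + 3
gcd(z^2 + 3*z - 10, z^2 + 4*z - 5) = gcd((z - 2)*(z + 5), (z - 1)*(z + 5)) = z + 5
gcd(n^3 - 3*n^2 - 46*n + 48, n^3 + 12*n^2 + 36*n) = n + 6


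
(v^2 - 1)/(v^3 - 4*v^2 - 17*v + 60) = (v^2 - 1)/(v^3 - 4*v^2 - 17*v + 60)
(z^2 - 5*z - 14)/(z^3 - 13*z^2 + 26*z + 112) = 1/(z - 8)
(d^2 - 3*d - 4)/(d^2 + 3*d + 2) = (d - 4)/(d + 2)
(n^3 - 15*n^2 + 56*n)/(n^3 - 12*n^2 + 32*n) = (n - 7)/(n - 4)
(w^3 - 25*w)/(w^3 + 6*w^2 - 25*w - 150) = w/(w + 6)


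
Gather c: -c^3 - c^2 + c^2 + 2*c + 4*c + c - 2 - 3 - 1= -c^3 + 7*c - 6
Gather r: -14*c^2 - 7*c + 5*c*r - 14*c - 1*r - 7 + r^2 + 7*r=-14*c^2 - 21*c + r^2 + r*(5*c + 6) - 7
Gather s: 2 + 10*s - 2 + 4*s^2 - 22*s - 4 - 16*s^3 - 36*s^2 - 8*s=-16*s^3 - 32*s^2 - 20*s - 4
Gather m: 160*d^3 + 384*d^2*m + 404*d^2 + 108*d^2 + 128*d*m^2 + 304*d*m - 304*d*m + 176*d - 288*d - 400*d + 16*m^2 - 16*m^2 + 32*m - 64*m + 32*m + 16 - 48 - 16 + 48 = 160*d^3 + 384*d^2*m + 512*d^2 + 128*d*m^2 - 512*d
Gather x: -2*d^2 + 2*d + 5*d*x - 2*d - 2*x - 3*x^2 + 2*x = -2*d^2 + 5*d*x - 3*x^2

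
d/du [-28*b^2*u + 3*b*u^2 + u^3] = -28*b^2 + 6*b*u + 3*u^2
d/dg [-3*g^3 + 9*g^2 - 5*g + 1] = -9*g^2 + 18*g - 5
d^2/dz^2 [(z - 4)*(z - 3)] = 2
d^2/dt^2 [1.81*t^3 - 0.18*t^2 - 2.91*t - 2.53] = 10.86*t - 0.36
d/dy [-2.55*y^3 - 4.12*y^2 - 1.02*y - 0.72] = -7.65*y^2 - 8.24*y - 1.02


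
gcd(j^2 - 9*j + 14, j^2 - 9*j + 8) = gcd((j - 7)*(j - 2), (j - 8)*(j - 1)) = 1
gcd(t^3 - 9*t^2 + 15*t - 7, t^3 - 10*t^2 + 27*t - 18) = t - 1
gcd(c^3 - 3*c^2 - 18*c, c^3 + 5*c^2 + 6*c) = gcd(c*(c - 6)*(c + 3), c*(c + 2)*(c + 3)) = c^2 + 3*c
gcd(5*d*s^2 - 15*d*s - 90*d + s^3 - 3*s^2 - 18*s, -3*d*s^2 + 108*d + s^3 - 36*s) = s - 6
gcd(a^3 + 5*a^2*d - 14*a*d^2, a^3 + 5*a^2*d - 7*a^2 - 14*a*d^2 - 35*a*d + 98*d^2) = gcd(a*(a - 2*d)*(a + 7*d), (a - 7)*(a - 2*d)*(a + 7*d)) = a^2 + 5*a*d - 14*d^2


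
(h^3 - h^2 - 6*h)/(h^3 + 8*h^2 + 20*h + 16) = h*(h - 3)/(h^2 + 6*h + 8)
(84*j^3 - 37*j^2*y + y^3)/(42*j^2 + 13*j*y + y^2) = (12*j^2 - 7*j*y + y^2)/(6*j + y)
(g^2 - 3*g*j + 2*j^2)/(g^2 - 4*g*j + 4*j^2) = (g - j)/(g - 2*j)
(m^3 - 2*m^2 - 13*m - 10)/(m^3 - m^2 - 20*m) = (m^2 + 3*m + 2)/(m*(m + 4))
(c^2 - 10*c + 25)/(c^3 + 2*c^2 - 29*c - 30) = (c - 5)/(c^2 + 7*c + 6)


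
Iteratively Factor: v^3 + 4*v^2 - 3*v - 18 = (v - 2)*(v^2 + 6*v + 9) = (v - 2)*(v + 3)*(v + 3)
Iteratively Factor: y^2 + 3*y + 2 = (y + 2)*(y + 1)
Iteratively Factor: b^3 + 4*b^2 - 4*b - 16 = (b + 4)*(b^2 - 4) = (b + 2)*(b + 4)*(b - 2)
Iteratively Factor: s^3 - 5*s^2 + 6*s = (s)*(s^2 - 5*s + 6) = s*(s - 3)*(s - 2)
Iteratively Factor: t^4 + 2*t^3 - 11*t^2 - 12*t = (t + 1)*(t^3 + t^2 - 12*t) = t*(t + 1)*(t^2 + t - 12) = t*(t + 1)*(t + 4)*(t - 3)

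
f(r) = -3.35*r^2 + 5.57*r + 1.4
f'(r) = 5.57 - 6.7*r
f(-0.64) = -3.54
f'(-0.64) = 9.86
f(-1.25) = -10.80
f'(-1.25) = 13.94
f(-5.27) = -120.99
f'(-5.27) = 40.88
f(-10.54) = -429.46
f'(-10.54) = 76.19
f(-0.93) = -6.68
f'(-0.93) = 11.80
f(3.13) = -13.99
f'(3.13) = -15.40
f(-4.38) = -87.26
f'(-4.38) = 34.92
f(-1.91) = -21.46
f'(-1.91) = 18.37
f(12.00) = -414.16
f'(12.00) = -74.83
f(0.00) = 1.40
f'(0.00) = 5.57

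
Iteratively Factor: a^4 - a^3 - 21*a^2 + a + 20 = (a + 1)*(a^3 - 2*a^2 - 19*a + 20) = (a + 1)*(a + 4)*(a^2 - 6*a + 5) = (a - 1)*(a + 1)*(a + 4)*(a - 5)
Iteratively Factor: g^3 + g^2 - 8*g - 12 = (g - 3)*(g^2 + 4*g + 4) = (g - 3)*(g + 2)*(g + 2)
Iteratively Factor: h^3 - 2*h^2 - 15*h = (h + 3)*(h^2 - 5*h) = h*(h + 3)*(h - 5)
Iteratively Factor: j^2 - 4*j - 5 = (j + 1)*(j - 5)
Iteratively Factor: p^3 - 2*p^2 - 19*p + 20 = (p - 1)*(p^2 - p - 20) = (p - 1)*(p + 4)*(p - 5)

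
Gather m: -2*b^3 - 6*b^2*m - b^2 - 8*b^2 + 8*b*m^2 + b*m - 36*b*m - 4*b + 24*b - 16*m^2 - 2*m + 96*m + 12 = -2*b^3 - 9*b^2 + 20*b + m^2*(8*b - 16) + m*(-6*b^2 - 35*b + 94) + 12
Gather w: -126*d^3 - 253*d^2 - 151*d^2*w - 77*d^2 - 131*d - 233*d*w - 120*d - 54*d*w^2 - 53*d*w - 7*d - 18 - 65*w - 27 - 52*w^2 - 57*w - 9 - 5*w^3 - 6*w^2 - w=-126*d^3 - 330*d^2 - 258*d - 5*w^3 + w^2*(-54*d - 58) + w*(-151*d^2 - 286*d - 123) - 54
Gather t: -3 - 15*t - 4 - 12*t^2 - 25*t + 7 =-12*t^2 - 40*t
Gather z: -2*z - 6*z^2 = -6*z^2 - 2*z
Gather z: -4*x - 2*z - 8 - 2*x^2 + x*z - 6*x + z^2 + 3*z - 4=-2*x^2 - 10*x + z^2 + z*(x + 1) - 12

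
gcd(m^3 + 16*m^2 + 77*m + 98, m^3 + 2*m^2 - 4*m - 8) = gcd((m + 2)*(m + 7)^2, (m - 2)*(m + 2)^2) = m + 2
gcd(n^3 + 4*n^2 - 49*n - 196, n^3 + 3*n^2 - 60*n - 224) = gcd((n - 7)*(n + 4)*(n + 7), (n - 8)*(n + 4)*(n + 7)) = n^2 + 11*n + 28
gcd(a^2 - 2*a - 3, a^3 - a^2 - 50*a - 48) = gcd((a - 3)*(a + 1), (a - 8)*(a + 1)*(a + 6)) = a + 1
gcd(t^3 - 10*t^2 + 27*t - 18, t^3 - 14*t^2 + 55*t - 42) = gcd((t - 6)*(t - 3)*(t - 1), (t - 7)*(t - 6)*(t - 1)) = t^2 - 7*t + 6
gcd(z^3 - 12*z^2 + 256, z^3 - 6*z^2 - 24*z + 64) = z^2 - 4*z - 32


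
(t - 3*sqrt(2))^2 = t^2 - 6*sqrt(2)*t + 18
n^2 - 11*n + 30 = (n - 6)*(n - 5)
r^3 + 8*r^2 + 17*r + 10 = (r + 1)*(r + 2)*(r + 5)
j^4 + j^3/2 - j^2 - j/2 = j*(j - 1)*(j + 1/2)*(j + 1)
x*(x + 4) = x^2 + 4*x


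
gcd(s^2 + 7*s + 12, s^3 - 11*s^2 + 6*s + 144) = s + 3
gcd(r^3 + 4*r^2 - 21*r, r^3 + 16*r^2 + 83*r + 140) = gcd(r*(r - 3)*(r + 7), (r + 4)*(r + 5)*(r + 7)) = r + 7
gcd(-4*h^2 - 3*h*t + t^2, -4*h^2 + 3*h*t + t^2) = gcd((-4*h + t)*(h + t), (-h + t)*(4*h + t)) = 1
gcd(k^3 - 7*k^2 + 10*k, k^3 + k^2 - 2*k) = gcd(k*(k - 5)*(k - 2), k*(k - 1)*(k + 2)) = k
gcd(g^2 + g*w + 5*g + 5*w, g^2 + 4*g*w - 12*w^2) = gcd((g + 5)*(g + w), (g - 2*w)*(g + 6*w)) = 1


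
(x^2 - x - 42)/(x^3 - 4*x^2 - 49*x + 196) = (x + 6)/(x^2 + 3*x - 28)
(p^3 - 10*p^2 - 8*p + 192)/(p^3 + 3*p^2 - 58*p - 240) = (p^2 - 2*p - 24)/(p^2 + 11*p + 30)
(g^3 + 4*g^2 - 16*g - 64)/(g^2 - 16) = g + 4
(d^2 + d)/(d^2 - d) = (d + 1)/(d - 1)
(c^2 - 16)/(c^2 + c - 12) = (c - 4)/(c - 3)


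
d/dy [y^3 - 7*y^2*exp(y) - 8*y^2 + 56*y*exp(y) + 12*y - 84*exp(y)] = -7*y^2*exp(y) + 3*y^2 + 42*y*exp(y) - 16*y - 28*exp(y) + 12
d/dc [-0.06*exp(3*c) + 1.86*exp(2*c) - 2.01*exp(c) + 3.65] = (-0.18*exp(2*c) + 3.72*exp(c) - 2.01)*exp(c)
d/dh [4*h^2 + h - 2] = 8*h + 1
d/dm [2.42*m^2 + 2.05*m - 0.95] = 4.84*m + 2.05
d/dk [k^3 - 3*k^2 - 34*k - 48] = 3*k^2 - 6*k - 34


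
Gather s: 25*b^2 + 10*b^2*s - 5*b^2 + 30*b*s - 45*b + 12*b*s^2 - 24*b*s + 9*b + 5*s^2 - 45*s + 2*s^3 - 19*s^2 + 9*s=20*b^2 - 36*b + 2*s^3 + s^2*(12*b - 14) + s*(10*b^2 + 6*b - 36)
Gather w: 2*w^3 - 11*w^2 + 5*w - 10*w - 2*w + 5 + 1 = 2*w^3 - 11*w^2 - 7*w + 6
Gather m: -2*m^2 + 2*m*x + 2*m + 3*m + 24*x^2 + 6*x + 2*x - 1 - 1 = -2*m^2 + m*(2*x + 5) + 24*x^2 + 8*x - 2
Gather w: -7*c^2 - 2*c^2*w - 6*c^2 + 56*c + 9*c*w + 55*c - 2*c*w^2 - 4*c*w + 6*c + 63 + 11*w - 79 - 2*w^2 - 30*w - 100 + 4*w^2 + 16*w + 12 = -13*c^2 + 117*c + w^2*(2 - 2*c) + w*(-2*c^2 + 5*c - 3) - 104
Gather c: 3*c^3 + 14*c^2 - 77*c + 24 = 3*c^3 + 14*c^2 - 77*c + 24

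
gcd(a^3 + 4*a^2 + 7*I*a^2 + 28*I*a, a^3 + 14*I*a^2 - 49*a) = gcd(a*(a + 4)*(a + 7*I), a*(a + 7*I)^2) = a^2 + 7*I*a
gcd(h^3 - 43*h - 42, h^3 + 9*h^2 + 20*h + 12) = h^2 + 7*h + 6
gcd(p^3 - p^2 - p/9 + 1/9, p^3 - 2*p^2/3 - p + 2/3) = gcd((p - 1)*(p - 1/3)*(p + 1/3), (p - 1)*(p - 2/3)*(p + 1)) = p - 1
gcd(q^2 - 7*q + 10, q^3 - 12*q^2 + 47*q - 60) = q - 5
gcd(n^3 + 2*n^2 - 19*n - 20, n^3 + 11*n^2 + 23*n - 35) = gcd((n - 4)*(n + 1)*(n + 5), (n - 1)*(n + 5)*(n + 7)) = n + 5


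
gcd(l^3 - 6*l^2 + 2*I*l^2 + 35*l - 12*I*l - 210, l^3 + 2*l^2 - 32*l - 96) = l - 6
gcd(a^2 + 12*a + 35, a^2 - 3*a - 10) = 1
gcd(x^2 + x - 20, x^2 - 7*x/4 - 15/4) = 1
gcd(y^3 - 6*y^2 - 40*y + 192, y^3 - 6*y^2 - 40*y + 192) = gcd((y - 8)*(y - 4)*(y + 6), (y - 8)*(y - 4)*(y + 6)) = y^3 - 6*y^2 - 40*y + 192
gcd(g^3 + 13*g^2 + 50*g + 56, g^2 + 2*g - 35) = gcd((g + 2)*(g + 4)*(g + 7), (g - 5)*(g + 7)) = g + 7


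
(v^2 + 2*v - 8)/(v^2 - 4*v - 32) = (v - 2)/(v - 8)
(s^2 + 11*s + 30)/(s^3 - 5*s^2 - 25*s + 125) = (s + 6)/(s^2 - 10*s + 25)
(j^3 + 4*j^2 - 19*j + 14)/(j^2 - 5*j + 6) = (j^2 + 6*j - 7)/(j - 3)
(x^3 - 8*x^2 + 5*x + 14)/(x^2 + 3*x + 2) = (x^2 - 9*x + 14)/(x + 2)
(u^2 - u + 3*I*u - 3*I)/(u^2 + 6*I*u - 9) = (u - 1)/(u + 3*I)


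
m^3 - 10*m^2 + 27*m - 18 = (m - 6)*(m - 3)*(m - 1)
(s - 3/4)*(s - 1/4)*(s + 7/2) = s^3 + 5*s^2/2 - 53*s/16 + 21/32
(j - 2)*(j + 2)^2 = j^3 + 2*j^2 - 4*j - 8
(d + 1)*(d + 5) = d^2 + 6*d + 5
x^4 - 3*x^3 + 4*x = x*(x - 2)^2*(x + 1)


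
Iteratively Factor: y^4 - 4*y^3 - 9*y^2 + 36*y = (y + 3)*(y^3 - 7*y^2 + 12*y) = (y - 3)*(y + 3)*(y^2 - 4*y) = y*(y - 3)*(y + 3)*(y - 4)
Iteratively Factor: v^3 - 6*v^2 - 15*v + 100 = (v - 5)*(v^2 - v - 20) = (v - 5)^2*(v + 4)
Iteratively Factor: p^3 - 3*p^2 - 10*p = (p + 2)*(p^2 - 5*p) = p*(p + 2)*(p - 5)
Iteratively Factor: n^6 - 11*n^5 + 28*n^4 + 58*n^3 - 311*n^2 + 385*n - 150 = (n - 2)*(n^5 - 9*n^4 + 10*n^3 + 78*n^2 - 155*n + 75) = (n - 2)*(n - 1)*(n^4 - 8*n^3 + 2*n^2 + 80*n - 75) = (n - 2)*(n - 1)^2*(n^3 - 7*n^2 - 5*n + 75) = (n - 5)*(n - 2)*(n - 1)^2*(n^2 - 2*n - 15) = (n - 5)^2*(n - 2)*(n - 1)^2*(n + 3)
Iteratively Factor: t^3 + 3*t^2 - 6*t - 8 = (t + 4)*(t^2 - t - 2) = (t - 2)*(t + 4)*(t + 1)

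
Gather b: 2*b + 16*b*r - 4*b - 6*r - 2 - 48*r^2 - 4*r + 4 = b*(16*r - 2) - 48*r^2 - 10*r + 2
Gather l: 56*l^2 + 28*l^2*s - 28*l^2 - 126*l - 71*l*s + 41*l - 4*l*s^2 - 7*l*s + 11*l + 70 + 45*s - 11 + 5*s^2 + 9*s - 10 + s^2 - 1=l^2*(28*s + 28) + l*(-4*s^2 - 78*s - 74) + 6*s^2 + 54*s + 48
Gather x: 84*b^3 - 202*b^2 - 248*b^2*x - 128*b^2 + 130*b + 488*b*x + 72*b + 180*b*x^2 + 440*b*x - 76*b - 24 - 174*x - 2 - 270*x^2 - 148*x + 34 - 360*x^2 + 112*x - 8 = 84*b^3 - 330*b^2 + 126*b + x^2*(180*b - 630) + x*(-248*b^2 + 928*b - 210)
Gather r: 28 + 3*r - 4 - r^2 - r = -r^2 + 2*r + 24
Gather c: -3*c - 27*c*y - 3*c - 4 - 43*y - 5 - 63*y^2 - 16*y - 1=c*(-27*y - 6) - 63*y^2 - 59*y - 10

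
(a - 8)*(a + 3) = a^2 - 5*a - 24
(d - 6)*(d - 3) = d^2 - 9*d + 18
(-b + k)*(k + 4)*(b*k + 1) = -b^2*k^2 - 4*b^2*k + b*k^3 + 4*b*k^2 - b*k - 4*b + k^2 + 4*k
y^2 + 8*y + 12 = (y + 2)*(y + 6)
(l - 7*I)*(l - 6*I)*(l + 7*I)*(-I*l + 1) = -I*l^4 - 5*l^3 - 55*I*l^2 - 245*l - 294*I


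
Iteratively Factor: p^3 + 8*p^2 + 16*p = (p + 4)*(p^2 + 4*p) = (p + 4)^2*(p)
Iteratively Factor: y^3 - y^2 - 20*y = (y + 4)*(y^2 - 5*y) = y*(y + 4)*(y - 5)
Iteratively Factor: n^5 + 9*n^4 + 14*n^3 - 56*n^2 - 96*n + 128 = (n + 4)*(n^4 + 5*n^3 - 6*n^2 - 32*n + 32) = (n - 1)*(n + 4)*(n^3 + 6*n^2 - 32) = (n - 1)*(n + 4)^2*(n^2 + 2*n - 8) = (n - 1)*(n + 4)^3*(n - 2)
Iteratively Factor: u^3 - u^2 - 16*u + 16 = (u - 4)*(u^2 + 3*u - 4) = (u - 4)*(u - 1)*(u + 4)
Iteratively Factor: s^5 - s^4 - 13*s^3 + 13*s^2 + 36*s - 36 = (s - 1)*(s^4 - 13*s^2 + 36) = (s - 2)*(s - 1)*(s^3 + 2*s^2 - 9*s - 18) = (s - 2)*(s - 1)*(s + 3)*(s^2 - s - 6) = (s - 2)*(s - 1)*(s + 2)*(s + 3)*(s - 3)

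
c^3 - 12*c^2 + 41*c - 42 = (c - 7)*(c - 3)*(c - 2)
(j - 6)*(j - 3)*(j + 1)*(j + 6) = j^4 - 2*j^3 - 39*j^2 + 72*j + 108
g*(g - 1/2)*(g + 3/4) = g^3 + g^2/4 - 3*g/8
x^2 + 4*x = x*(x + 4)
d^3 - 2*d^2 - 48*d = d*(d - 8)*(d + 6)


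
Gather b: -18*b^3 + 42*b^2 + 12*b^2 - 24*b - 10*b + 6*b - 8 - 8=-18*b^3 + 54*b^2 - 28*b - 16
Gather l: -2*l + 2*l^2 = 2*l^2 - 2*l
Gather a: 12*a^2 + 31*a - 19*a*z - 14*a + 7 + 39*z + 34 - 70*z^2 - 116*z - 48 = 12*a^2 + a*(17 - 19*z) - 70*z^2 - 77*z - 7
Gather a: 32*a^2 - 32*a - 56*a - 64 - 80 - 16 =32*a^2 - 88*a - 160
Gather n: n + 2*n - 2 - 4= 3*n - 6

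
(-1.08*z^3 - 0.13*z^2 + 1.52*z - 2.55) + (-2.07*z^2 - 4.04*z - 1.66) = -1.08*z^3 - 2.2*z^2 - 2.52*z - 4.21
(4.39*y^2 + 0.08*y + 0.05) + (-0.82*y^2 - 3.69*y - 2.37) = 3.57*y^2 - 3.61*y - 2.32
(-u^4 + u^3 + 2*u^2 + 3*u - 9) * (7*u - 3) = -7*u^5 + 10*u^4 + 11*u^3 + 15*u^2 - 72*u + 27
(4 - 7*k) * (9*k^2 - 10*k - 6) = -63*k^3 + 106*k^2 + 2*k - 24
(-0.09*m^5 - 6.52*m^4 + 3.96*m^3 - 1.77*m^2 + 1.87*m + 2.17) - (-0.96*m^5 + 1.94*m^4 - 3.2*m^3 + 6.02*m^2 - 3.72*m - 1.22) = 0.87*m^5 - 8.46*m^4 + 7.16*m^3 - 7.79*m^2 + 5.59*m + 3.39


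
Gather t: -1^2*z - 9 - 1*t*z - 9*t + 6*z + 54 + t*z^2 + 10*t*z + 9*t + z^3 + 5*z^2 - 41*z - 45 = t*(z^2 + 9*z) + z^3 + 5*z^2 - 36*z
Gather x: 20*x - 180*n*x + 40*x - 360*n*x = x*(60 - 540*n)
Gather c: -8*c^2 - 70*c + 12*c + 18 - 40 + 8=-8*c^2 - 58*c - 14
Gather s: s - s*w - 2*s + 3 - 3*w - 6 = s*(-w - 1) - 3*w - 3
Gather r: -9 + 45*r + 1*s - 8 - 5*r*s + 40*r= r*(85 - 5*s) + s - 17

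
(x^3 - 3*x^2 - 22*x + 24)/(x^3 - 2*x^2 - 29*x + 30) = (x + 4)/(x + 5)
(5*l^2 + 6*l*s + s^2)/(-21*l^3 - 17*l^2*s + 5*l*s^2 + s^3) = (5*l + s)/(-21*l^2 + 4*l*s + s^2)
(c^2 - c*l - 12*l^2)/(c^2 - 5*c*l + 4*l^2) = (c + 3*l)/(c - l)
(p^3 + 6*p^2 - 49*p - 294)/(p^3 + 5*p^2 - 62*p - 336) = (p - 7)/(p - 8)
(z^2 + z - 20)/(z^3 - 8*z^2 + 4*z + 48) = (z + 5)/(z^2 - 4*z - 12)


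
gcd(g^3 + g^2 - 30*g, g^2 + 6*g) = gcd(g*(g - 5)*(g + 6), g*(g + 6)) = g^2 + 6*g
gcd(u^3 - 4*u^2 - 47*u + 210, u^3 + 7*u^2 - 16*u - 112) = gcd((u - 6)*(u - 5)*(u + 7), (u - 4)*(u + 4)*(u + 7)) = u + 7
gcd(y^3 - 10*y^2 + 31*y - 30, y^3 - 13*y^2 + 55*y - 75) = y^2 - 8*y + 15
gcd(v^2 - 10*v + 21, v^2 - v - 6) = v - 3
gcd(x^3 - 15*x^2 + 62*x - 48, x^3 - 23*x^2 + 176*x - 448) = x - 8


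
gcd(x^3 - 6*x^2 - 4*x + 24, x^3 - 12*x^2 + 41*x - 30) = x - 6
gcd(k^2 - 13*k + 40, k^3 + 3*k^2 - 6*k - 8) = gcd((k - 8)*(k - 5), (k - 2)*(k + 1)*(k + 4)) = 1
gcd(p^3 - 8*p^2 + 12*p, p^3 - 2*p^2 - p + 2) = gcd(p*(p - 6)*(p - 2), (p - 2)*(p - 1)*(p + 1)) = p - 2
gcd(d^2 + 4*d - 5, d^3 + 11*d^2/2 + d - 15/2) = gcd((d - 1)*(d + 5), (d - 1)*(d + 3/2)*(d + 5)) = d^2 + 4*d - 5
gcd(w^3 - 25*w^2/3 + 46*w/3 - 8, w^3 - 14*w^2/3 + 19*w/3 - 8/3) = w - 1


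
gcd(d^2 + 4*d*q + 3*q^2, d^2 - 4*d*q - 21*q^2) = d + 3*q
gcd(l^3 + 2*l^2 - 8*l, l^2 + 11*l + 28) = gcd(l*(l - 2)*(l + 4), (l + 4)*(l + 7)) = l + 4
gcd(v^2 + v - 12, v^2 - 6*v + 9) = v - 3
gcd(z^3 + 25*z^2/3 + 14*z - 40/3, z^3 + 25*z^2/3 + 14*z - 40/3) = z^3 + 25*z^2/3 + 14*z - 40/3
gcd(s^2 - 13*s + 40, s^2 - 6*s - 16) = s - 8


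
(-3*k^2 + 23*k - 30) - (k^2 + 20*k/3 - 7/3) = -4*k^2 + 49*k/3 - 83/3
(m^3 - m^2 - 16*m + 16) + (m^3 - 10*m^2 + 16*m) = 2*m^3 - 11*m^2 + 16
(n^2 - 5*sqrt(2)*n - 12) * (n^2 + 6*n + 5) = n^4 - 5*sqrt(2)*n^3 + 6*n^3 - 30*sqrt(2)*n^2 - 7*n^2 - 72*n - 25*sqrt(2)*n - 60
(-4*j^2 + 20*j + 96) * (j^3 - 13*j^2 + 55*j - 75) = -4*j^5 + 72*j^4 - 384*j^3 + 152*j^2 + 3780*j - 7200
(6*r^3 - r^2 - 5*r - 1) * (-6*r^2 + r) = -36*r^5 + 12*r^4 + 29*r^3 + r^2 - r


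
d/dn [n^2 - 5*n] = 2*n - 5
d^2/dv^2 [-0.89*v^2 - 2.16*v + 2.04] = -1.78000000000000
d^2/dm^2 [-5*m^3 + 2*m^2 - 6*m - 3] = 4 - 30*m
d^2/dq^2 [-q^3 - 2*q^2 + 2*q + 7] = -6*q - 4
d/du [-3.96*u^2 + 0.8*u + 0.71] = 0.8 - 7.92*u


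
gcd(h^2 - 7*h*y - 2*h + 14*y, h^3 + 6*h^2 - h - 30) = h - 2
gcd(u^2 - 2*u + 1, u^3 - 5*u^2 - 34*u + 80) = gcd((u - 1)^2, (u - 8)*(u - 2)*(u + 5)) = 1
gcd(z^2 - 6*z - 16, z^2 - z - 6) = z + 2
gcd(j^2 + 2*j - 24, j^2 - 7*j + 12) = j - 4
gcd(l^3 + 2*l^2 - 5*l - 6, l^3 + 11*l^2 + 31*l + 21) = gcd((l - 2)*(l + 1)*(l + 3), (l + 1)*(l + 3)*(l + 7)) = l^2 + 4*l + 3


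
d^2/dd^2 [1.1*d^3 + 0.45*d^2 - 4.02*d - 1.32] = 6.6*d + 0.9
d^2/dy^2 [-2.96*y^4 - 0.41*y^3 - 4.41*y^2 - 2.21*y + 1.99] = -35.52*y^2 - 2.46*y - 8.82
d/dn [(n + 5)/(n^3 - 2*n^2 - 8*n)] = (-n*(-n^2 + 2*n + 8) + (n + 5)*(-3*n^2 + 4*n + 8))/(n^2*(-n^2 + 2*n + 8)^2)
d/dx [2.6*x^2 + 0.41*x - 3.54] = 5.2*x + 0.41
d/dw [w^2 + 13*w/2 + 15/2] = 2*w + 13/2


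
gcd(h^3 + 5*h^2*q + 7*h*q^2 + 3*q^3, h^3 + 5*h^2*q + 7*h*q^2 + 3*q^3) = h^3 + 5*h^2*q + 7*h*q^2 + 3*q^3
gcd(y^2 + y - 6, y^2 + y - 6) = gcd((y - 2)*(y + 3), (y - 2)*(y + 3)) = y^2 + y - 6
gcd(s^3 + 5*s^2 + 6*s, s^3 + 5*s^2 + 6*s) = s^3 + 5*s^2 + 6*s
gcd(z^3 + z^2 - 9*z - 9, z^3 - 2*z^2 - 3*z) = z^2 - 2*z - 3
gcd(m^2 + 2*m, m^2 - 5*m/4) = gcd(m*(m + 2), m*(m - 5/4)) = m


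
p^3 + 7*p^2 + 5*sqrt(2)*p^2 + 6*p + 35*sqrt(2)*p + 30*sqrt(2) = (p + 1)*(p + 6)*(p + 5*sqrt(2))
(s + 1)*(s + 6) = s^2 + 7*s + 6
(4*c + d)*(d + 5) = 4*c*d + 20*c + d^2 + 5*d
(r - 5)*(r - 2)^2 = r^3 - 9*r^2 + 24*r - 20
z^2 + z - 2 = (z - 1)*(z + 2)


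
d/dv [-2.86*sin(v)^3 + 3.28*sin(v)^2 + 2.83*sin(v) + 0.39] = (-8.58*sin(v)^2 + 6.56*sin(v) + 2.83)*cos(v)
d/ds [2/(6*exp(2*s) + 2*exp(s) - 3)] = (-24*exp(s) - 4)*exp(s)/(6*exp(2*s) + 2*exp(s) - 3)^2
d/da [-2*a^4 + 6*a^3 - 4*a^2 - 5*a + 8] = -8*a^3 + 18*a^2 - 8*a - 5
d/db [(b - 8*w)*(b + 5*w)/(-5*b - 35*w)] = ((-2*b + 3*w)*(b + 7*w) + (b - 8*w)*(b + 5*w))/(5*(b + 7*w)^2)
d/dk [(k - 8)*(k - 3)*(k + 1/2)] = 3*k^2 - 21*k + 37/2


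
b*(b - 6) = b^2 - 6*b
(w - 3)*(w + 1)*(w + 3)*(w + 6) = w^4 + 7*w^3 - 3*w^2 - 63*w - 54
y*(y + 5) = y^2 + 5*y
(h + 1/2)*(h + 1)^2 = h^3 + 5*h^2/2 + 2*h + 1/2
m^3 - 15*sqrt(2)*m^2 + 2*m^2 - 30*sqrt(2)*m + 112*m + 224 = (m + 2)*(m - 8*sqrt(2))*(m - 7*sqrt(2))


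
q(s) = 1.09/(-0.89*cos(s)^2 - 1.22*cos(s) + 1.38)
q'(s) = 1.09*(-1.78*sin(s)*cos(s) - 1.22*sin(s))/(-0.89*cos(s)^2 - 1.22*cos(s) + 1.38)^2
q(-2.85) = 0.63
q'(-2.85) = -0.05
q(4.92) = 1.00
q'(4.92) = 1.42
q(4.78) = 0.84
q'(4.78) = 0.87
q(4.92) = 1.00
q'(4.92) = 1.42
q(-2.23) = 0.61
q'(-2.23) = 0.03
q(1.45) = 0.89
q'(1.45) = -1.04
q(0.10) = -1.52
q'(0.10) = -0.64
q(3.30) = 0.63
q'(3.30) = -0.03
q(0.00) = -1.49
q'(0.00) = 0.00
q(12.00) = -3.85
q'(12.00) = 19.84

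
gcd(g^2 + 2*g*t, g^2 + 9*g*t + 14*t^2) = g + 2*t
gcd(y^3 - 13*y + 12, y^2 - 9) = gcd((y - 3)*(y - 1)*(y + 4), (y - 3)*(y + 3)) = y - 3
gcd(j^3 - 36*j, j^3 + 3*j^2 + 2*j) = j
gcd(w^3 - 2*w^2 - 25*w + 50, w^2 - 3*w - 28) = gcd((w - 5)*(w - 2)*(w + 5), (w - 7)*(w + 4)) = 1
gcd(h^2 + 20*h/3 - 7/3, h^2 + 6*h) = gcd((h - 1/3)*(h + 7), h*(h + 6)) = 1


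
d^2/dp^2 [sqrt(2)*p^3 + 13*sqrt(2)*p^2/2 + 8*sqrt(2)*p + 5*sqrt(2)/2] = sqrt(2)*(6*p + 13)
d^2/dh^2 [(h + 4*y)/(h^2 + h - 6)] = 2*((h + 4*y)*(2*h + 1)^2 - (3*h + 4*y + 1)*(h^2 + h - 6))/(h^2 + h - 6)^3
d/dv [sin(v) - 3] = cos(v)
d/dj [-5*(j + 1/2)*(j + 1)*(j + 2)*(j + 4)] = -20*j^3 - 225*j^2/2 - 175*j - 75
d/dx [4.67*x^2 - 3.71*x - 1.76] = 9.34*x - 3.71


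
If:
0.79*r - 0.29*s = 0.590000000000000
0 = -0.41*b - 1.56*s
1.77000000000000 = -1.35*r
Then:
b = 21.33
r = -1.31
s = -5.61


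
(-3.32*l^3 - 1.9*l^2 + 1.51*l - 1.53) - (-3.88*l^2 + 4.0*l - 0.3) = -3.32*l^3 + 1.98*l^2 - 2.49*l - 1.23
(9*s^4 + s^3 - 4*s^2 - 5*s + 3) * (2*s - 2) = 18*s^5 - 16*s^4 - 10*s^3 - 2*s^2 + 16*s - 6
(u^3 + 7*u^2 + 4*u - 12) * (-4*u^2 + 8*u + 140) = -4*u^5 - 20*u^4 + 180*u^3 + 1060*u^2 + 464*u - 1680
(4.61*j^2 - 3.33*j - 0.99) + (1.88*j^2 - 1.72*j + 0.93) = 6.49*j^2 - 5.05*j - 0.0599999999999999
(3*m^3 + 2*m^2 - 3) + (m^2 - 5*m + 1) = 3*m^3 + 3*m^2 - 5*m - 2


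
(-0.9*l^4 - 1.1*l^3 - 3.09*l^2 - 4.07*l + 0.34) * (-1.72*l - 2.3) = 1.548*l^5 + 3.962*l^4 + 7.8448*l^3 + 14.1074*l^2 + 8.7762*l - 0.782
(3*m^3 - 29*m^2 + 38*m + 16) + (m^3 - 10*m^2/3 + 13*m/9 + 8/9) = 4*m^3 - 97*m^2/3 + 355*m/9 + 152/9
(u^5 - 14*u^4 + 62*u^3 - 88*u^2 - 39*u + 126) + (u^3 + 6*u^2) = u^5 - 14*u^4 + 63*u^3 - 82*u^2 - 39*u + 126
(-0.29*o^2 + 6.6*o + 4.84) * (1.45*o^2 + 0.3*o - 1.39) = -0.4205*o^4 + 9.483*o^3 + 9.4011*o^2 - 7.722*o - 6.7276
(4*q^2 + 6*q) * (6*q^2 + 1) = 24*q^4 + 36*q^3 + 4*q^2 + 6*q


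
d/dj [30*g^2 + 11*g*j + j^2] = 11*g + 2*j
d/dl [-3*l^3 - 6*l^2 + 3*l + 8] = -9*l^2 - 12*l + 3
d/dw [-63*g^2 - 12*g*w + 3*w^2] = -12*g + 6*w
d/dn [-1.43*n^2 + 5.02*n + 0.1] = 5.02 - 2.86*n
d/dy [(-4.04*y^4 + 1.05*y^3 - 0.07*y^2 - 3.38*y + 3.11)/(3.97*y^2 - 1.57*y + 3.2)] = (-32.0776*y^5 + 23.1969*y^4 - 55.009*y^3 + 23.6085*y^2 - 25.1414*y - 5.9333)/(15.7609*y^4 - 12.4658*y^3 + 27.8729*y^2 - 10.048*y + 10.24)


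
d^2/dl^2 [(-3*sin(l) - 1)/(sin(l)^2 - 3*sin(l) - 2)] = (27*sin(l)^5 + 13*sin(l)^4 - 7*sin(l)^2 - 45*sin(l)/4 + 9*sin(3*l)/4 - 3*sin(5*l)/2 + 14)/(sin(l)^2 - 3*sin(l) - 2)^3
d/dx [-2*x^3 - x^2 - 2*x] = -6*x^2 - 2*x - 2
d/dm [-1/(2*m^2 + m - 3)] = (4*m + 1)/(2*m^2 + m - 3)^2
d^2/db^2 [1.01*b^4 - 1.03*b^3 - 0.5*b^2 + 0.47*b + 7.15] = 12.12*b^2 - 6.18*b - 1.0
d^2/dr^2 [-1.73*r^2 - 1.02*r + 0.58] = -3.46000000000000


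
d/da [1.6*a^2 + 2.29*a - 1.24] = 3.2*a + 2.29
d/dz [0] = 0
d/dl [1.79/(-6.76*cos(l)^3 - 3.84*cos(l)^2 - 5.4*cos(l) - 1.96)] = (36.3012*sin(l)^2 - 13.7472*cos(l) - 45.9672)*sin(l)/(6.76*cos(l)^3 + 3.84*cos(l)^2 + 5.4*cos(l) + 1.96)^2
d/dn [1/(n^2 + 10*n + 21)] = 2*(-n - 5)/(n^2 + 10*n + 21)^2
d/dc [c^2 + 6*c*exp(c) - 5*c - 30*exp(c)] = 6*c*exp(c) + 2*c - 24*exp(c) - 5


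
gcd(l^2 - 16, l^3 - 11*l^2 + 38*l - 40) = l - 4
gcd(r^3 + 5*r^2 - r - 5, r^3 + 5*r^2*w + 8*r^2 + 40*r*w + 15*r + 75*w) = r + 5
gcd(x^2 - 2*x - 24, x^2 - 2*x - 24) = x^2 - 2*x - 24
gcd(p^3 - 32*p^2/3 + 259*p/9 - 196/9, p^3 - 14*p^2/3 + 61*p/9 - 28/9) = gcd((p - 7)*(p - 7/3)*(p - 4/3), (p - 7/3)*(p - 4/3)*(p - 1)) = p^2 - 11*p/3 + 28/9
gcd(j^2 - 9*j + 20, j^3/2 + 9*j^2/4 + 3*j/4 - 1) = 1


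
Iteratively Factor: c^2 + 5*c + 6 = (c + 3)*(c + 2)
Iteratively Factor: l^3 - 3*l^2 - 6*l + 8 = (l + 2)*(l^2 - 5*l + 4) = (l - 1)*(l + 2)*(l - 4)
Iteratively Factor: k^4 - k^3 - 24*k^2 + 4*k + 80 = (k - 5)*(k^3 + 4*k^2 - 4*k - 16) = (k - 5)*(k - 2)*(k^2 + 6*k + 8) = (k - 5)*(k - 2)*(k + 4)*(k + 2)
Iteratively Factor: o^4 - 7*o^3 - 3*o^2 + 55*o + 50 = (o + 1)*(o^3 - 8*o^2 + 5*o + 50) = (o - 5)*(o + 1)*(o^2 - 3*o - 10) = (o - 5)^2*(o + 1)*(o + 2)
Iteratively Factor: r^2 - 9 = (r + 3)*(r - 3)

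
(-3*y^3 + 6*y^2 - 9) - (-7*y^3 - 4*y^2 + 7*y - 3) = 4*y^3 + 10*y^2 - 7*y - 6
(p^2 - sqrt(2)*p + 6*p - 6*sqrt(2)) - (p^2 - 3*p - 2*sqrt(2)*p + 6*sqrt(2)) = sqrt(2)*p + 9*p - 12*sqrt(2)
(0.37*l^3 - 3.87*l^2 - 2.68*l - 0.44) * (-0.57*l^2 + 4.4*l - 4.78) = -0.2109*l^5 + 3.8339*l^4 - 17.269*l^3 + 6.9574*l^2 + 10.8744*l + 2.1032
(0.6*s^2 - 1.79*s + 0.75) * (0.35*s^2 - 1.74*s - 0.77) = 0.21*s^4 - 1.6705*s^3 + 2.9151*s^2 + 0.0733000000000001*s - 0.5775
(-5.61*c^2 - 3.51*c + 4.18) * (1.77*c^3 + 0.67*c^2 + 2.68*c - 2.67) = -9.9297*c^5 - 9.9714*c^4 - 9.9879*c^3 + 8.3725*c^2 + 20.5741*c - 11.1606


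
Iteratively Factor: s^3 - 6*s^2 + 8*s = (s - 2)*(s^2 - 4*s) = (s - 4)*(s - 2)*(s)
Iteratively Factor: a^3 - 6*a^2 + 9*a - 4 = (a - 1)*(a^2 - 5*a + 4) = (a - 1)^2*(a - 4)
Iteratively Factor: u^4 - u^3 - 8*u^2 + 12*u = (u - 2)*(u^3 + u^2 - 6*u) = u*(u - 2)*(u^2 + u - 6) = u*(u - 2)*(u + 3)*(u - 2)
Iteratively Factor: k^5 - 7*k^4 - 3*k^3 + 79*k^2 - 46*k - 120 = (k - 4)*(k^4 - 3*k^3 - 15*k^2 + 19*k + 30) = (k - 5)*(k - 4)*(k^3 + 2*k^2 - 5*k - 6) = (k - 5)*(k - 4)*(k - 2)*(k^2 + 4*k + 3) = (k - 5)*(k - 4)*(k - 2)*(k + 3)*(k + 1)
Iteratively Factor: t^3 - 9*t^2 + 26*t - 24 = (t - 3)*(t^2 - 6*t + 8) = (t - 4)*(t - 3)*(t - 2)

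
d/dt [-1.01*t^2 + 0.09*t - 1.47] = 0.09 - 2.02*t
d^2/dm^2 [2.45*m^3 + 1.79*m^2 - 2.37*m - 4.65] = 14.7*m + 3.58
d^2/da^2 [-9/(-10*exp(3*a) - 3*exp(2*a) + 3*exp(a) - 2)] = 27*((-30*exp(2*a) - 4*exp(a) + 1)*(10*exp(3*a) + 3*exp(2*a) - 3*exp(a) + 2) + 6*(10*exp(2*a) + 2*exp(a) - 1)^2*exp(a))*exp(a)/(10*exp(3*a) + 3*exp(2*a) - 3*exp(a) + 2)^3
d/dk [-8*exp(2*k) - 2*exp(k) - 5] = (-16*exp(k) - 2)*exp(k)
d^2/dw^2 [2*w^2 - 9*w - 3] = 4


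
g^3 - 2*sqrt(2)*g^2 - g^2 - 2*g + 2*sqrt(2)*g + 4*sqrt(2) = (g - 2)*(g + 1)*(g - 2*sqrt(2))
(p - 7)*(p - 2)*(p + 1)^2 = p^4 - 7*p^3 - 3*p^2 + 19*p + 14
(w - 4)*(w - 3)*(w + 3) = w^3 - 4*w^2 - 9*w + 36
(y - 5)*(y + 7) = y^2 + 2*y - 35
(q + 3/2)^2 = q^2 + 3*q + 9/4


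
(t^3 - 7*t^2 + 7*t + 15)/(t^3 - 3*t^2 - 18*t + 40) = (t^2 - 2*t - 3)/(t^2 + 2*t - 8)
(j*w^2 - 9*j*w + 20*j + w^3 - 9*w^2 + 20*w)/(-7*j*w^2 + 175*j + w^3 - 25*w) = (j*w - 4*j + w^2 - 4*w)/(-7*j*w - 35*j + w^2 + 5*w)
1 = 1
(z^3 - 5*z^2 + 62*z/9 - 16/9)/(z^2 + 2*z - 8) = (z^2 - 3*z + 8/9)/(z + 4)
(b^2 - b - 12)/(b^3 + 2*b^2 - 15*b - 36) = 1/(b + 3)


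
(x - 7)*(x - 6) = x^2 - 13*x + 42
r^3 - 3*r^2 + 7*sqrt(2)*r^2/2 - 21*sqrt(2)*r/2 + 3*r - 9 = (r - 3)*(r + sqrt(2)/2)*(r + 3*sqrt(2))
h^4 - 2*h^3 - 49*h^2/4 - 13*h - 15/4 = (h - 5)*(h + 1/2)*(h + 1)*(h + 3/2)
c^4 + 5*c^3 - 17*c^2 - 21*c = c*(c - 3)*(c + 1)*(c + 7)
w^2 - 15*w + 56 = (w - 8)*(w - 7)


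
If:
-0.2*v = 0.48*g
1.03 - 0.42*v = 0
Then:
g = -1.02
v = 2.45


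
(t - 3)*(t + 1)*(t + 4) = t^3 + 2*t^2 - 11*t - 12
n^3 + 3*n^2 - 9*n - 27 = (n - 3)*(n + 3)^2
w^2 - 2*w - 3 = (w - 3)*(w + 1)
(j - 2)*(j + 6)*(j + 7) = j^3 + 11*j^2 + 16*j - 84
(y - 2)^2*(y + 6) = y^3 + 2*y^2 - 20*y + 24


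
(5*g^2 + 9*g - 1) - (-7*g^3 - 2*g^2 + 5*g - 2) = 7*g^3 + 7*g^2 + 4*g + 1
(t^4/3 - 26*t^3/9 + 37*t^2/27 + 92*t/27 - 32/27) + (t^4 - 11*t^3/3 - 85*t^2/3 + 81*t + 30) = 4*t^4/3 - 59*t^3/9 - 728*t^2/27 + 2279*t/27 + 778/27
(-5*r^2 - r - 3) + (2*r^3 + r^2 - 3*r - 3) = 2*r^3 - 4*r^2 - 4*r - 6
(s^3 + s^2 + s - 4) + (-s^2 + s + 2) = s^3 + 2*s - 2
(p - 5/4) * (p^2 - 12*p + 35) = p^3 - 53*p^2/4 + 50*p - 175/4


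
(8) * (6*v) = 48*v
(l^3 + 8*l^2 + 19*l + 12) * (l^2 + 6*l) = l^5 + 14*l^4 + 67*l^3 + 126*l^2 + 72*l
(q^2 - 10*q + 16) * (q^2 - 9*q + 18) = q^4 - 19*q^3 + 124*q^2 - 324*q + 288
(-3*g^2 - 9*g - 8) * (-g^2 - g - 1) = 3*g^4 + 12*g^3 + 20*g^2 + 17*g + 8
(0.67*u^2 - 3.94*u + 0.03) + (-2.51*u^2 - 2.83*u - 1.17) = -1.84*u^2 - 6.77*u - 1.14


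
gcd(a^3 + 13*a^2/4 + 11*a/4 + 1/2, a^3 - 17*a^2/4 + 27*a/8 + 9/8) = a + 1/4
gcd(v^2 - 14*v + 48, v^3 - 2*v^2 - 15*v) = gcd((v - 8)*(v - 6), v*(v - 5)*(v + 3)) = 1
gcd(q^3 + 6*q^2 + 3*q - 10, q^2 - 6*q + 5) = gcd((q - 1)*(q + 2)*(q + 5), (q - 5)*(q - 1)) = q - 1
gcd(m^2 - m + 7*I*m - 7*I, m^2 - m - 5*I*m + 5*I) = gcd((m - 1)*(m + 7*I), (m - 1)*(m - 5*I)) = m - 1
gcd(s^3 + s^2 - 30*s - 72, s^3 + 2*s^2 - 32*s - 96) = s^2 - 2*s - 24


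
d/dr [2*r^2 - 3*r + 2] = 4*r - 3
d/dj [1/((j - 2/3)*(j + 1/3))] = 27*(1 - 6*j)/(81*j^4 - 54*j^3 - 27*j^2 + 12*j + 4)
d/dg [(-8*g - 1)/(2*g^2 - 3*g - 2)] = (16*g^2 + 4*g + 13)/(4*g^4 - 12*g^3 + g^2 + 12*g + 4)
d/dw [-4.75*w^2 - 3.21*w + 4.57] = -9.5*w - 3.21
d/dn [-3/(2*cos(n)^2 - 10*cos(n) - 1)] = 6*(5 - 2*cos(n))*sin(n)/(10*cos(n) - cos(2*n))^2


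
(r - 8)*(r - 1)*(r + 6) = r^3 - 3*r^2 - 46*r + 48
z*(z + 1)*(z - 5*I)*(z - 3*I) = z^4 + z^3 - 8*I*z^3 - 15*z^2 - 8*I*z^2 - 15*z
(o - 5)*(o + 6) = o^2 + o - 30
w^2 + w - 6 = (w - 2)*(w + 3)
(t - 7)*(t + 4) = t^2 - 3*t - 28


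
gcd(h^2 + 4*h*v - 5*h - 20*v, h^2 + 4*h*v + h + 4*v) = h + 4*v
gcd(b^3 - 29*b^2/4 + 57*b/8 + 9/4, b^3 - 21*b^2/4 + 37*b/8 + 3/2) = b^2 - 5*b/4 - 3/8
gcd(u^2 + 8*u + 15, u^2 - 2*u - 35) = u + 5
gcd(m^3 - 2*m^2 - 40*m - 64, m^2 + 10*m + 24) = m + 4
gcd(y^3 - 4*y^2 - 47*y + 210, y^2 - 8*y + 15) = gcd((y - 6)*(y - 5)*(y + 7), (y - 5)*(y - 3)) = y - 5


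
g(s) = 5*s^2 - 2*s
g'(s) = 10*s - 2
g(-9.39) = 459.64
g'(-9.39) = -95.90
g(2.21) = 20.00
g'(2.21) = 20.10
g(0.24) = -0.19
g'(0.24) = 0.40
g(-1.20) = 9.60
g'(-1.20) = -14.00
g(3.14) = 43.02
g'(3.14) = 29.40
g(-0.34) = 1.26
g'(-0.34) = -5.40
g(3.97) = 70.86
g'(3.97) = 37.70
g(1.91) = 14.42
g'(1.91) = 17.10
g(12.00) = 696.00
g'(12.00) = 118.00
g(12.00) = 696.00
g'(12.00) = 118.00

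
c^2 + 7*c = c*(c + 7)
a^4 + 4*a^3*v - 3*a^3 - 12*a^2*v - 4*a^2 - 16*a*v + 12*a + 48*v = (a - 3)*(a - 2)*(a + 2)*(a + 4*v)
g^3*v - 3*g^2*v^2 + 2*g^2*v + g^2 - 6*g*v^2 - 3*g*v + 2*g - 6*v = (g + 2)*(g - 3*v)*(g*v + 1)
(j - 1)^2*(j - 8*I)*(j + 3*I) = j^4 - 2*j^3 - 5*I*j^3 + 25*j^2 + 10*I*j^2 - 48*j - 5*I*j + 24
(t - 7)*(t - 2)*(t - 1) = t^3 - 10*t^2 + 23*t - 14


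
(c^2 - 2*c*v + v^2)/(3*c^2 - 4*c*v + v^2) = (-c + v)/(-3*c + v)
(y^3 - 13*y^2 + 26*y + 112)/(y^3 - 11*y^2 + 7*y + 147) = (y^2 - 6*y - 16)/(y^2 - 4*y - 21)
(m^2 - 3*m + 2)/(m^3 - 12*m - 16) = (-m^2 + 3*m - 2)/(-m^3 + 12*m + 16)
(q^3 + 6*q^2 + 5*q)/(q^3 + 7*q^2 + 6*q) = (q + 5)/(q + 6)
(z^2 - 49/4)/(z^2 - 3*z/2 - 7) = (z + 7/2)/(z + 2)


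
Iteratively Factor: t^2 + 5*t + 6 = (t + 2)*(t + 3)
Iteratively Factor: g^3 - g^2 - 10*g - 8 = (g + 2)*(g^2 - 3*g - 4) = (g + 1)*(g + 2)*(g - 4)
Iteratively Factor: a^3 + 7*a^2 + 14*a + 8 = (a + 2)*(a^2 + 5*a + 4) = (a + 1)*(a + 2)*(a + 4)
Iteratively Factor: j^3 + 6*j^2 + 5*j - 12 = (j + 4)*(j^2 + 2*j - 3) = (j - 1)*(j + 4)*(j + 3)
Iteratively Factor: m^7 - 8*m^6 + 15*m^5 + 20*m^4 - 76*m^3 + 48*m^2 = (m)*(m^6 - 8*m^5 + 15*m^4 + 20*m^3 - 76*m^2 + 48*m) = m*(m + 2)*(m^5 - 10*m^4 + 35*m^3 - 50*m^2 + 24*m) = m*(m - 2)*(m + 2)*(m^4 - 8*m^3 + 19*m^2 - 12*m) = m*(m - 3)*(m - 2)*(m + 2)*(m^3 - 5*m^2 + 4*m) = m*(m - 3)*(m - 2)*(m - 1)*(m + 2)*(m^2 - 4*m) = m*(m - 4)*(m - 3)*(m - 2)*(m - 1)*(m + 2)*(m)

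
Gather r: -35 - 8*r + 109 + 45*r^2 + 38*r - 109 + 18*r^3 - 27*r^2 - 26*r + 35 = 18*r^3 + 18*r^2 + 4*r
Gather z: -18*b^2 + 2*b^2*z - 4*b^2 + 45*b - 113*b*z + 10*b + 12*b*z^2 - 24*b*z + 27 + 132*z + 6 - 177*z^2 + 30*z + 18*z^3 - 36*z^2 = -22*b^2 + 55*b + 18*z^3 + z^2*(12*b - 213) + z*(2*b^2 - 137*b + 162) + 33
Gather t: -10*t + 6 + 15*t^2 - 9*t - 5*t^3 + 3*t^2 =-5*t^3 + 18*t^2 - 19*t + 6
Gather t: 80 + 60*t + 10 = 60*t + 90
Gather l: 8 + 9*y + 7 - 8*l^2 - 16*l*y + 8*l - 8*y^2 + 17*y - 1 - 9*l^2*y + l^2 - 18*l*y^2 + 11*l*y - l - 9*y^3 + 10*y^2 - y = l^2*(-9*y - 7) + l*(-18*y^2 - 5*y + 7) - 9*y^3 + 2*y^2 + 25*y + 14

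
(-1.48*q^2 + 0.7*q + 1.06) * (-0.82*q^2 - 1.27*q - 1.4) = 1.2136*q^4 + 1.3056*q^3 + 0.3138*q^2 - 2.3262*q - 1.484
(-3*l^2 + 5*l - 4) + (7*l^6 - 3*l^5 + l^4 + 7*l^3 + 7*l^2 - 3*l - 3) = 7*l^6 - 3*l^5 + l^4 + 7*l^3 + 4*l^2 + 2*l - 7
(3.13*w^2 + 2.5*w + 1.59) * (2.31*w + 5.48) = 7.2303*w^3 + 22.9274*w^2 + 17.3729*w + 8.7132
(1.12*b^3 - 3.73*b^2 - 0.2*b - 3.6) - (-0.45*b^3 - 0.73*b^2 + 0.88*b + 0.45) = 1.57*b^3 - 3.0*b^2 - 1.08*b - 4.05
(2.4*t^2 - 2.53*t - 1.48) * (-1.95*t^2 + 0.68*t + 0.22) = -4.68*t^4 + 6.5655*t^3 + 1.6936*t^2 - 1.563*t - 0.3256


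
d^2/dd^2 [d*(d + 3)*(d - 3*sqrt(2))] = 6*d - 6*sqrt(2) + 6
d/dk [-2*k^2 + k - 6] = 1 - 4*k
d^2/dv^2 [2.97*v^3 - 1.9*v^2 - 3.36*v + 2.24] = 17.82*v - 3.8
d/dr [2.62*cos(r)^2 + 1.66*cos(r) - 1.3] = -(5.24*cos(r) + 1.66)*sin(r)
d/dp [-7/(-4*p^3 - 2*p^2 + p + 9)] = 7*(-12*p^2 - 4*p + 1)/(4*p^3 + 2*p^2 - p - 9)^2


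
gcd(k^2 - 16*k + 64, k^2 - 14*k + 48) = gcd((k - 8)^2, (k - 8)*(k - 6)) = k - 8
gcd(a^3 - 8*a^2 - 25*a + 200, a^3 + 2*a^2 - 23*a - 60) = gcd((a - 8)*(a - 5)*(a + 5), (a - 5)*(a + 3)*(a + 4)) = a - 5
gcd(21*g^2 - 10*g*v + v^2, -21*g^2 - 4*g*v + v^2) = -7*g + v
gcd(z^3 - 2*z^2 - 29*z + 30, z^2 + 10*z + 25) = z + 5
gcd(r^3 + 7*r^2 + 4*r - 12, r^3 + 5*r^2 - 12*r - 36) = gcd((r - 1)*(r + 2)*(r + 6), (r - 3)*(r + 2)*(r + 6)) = r^2 + 8*r + 12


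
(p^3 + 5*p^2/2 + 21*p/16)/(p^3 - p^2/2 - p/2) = (16*p^2 + 40*p + 21)/(8*(2*p^2 - p - 1))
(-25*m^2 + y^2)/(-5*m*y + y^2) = (5*m + y)/y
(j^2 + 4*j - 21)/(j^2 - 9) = (j + 7)/(j + 3)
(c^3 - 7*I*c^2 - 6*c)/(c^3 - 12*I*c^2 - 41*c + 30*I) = c/(c - 5*I)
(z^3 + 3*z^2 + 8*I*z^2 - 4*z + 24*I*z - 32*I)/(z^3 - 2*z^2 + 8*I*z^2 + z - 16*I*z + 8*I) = (z + 4)/(z - 1)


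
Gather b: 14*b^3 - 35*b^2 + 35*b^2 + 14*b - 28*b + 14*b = 14*b^3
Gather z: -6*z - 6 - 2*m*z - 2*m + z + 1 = -2*m + z*(-2*m - 5) - 5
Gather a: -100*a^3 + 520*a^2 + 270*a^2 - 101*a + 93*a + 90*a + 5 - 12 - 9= -100*a^3 + 790*a^2 + 82*a - 16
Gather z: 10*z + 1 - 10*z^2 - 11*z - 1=-10*z^2 - z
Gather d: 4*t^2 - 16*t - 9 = 4*t^2 - 16*t - 9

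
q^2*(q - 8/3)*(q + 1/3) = q^4 - 7*q^3/3 - 8*q^2/9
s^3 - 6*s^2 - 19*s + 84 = (s - 7)*(s - 3)*(s + 4)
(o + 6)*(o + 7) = o^2 + 13*o + 42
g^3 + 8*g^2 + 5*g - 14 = (g - 1)*(g + 2)*(g + 7)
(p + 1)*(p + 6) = p^2 + 7*p + 6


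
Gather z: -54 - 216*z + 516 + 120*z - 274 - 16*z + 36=224 - 112*z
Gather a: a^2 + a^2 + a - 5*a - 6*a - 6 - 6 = 2*a^2 - 10*a - 12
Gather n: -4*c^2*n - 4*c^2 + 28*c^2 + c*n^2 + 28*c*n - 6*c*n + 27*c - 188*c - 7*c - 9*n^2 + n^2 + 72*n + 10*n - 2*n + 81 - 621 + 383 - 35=24*c^2 - 168*c + n^2*(c - 8) + n*(-4*c^2 + 22*c + 80) - 192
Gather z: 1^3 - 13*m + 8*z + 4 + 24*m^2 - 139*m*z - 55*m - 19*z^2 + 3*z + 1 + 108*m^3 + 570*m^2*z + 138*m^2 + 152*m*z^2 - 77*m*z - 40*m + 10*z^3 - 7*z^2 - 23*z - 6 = 108*m^3 + 162*m^2 - 108*m + 10*z^3 + z^2*(152*m - 26) + z*(570*m^2 - 216*m - 12)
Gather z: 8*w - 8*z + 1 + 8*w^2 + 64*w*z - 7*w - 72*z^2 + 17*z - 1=8*w^2 + w - 72*z^2 + z*(64*w + 9)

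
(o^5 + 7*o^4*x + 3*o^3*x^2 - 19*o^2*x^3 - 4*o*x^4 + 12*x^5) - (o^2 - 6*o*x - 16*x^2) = o^5 + 7*o^4*x + 3*o^3*x^2 - 19*o^2*x^3 - o^2 - 4*o*x^4 + 6*o*x + 12*x^5 + 16*x^2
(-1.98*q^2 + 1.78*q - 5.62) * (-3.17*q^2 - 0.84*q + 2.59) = 6.2766*q^4 - 3.9794*q^3 + 11.192*q^2 + 9.331*q - 14.5558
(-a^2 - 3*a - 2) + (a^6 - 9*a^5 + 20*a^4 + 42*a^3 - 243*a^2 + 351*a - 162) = a^6 - 9*a^5 + 20*a^4 + 42*a^3 - 244*a^2 + 348*a - 164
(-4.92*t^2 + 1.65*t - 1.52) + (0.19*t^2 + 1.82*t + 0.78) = -4.73*t^2 + 3.47*t - 0.74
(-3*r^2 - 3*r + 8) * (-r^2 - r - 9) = 3*r^4 + 6*r^3 + 22*r^2 + 19*r - 72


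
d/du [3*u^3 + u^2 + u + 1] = 9*u^2 + 2*u + 1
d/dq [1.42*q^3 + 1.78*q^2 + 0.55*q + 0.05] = 4.26*q^2 + 3.56*q + 0.55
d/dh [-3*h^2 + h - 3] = 1 - 6*h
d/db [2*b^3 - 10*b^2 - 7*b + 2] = 6*b^2 - 20*b - 7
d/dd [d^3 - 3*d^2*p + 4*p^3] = 3*d*(d - 2*p)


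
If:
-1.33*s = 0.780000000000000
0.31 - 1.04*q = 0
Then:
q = 0.30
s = -0.59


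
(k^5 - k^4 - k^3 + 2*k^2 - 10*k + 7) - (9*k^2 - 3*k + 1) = k^5 - k^4 - k^3 - 7*k^2 - 7*k + 6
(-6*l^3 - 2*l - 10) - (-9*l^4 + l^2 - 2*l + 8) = 9*l^4 - 6*l^3 - l^2 - 18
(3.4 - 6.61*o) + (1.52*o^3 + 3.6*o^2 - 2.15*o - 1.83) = 1.52*o^3 + 3.6*o^2 - 8.76*o + 1.57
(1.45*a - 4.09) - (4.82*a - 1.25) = -3.37*a - 2.84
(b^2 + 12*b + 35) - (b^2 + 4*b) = 8*b + 35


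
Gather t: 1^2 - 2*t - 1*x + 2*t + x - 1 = 0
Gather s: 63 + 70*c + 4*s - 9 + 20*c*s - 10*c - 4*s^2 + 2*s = 60*c - 4*s^2 + s*(20*c + 6) + 54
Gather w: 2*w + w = 3*w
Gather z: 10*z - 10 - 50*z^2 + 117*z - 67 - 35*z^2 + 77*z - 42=-85*z^2 + 204*z - 119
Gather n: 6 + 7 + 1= 14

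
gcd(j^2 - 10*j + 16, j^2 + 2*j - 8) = j - 2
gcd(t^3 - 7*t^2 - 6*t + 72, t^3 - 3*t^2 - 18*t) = t^2 - 3*t - 18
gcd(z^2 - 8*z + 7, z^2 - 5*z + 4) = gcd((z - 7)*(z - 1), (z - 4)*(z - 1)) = z - 1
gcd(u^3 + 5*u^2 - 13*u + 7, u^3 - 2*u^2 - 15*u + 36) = 1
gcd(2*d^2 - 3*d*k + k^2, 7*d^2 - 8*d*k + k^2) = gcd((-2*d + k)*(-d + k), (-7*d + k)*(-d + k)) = d - k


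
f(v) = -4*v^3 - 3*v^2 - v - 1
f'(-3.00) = -91.00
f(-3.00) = 83.00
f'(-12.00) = -1657.00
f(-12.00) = 6491.00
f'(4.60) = -282.52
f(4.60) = -458.42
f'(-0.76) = -3.37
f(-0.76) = -0.22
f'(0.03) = -1.19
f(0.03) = -1.03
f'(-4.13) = -180.90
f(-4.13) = 233.74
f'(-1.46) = -17.82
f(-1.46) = 6.51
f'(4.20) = -237.88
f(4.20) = -354.47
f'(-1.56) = -20.84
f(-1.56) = 8.44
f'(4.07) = -224.20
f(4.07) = -324.44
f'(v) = -12*v^2 - 6*v - 1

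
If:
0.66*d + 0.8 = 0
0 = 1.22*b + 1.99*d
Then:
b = 1.98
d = -1.21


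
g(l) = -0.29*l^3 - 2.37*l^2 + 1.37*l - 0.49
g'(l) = -0.87*l^2 - 4.74*l + 1.37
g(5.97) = -138.49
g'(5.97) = -57.94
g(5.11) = -94.07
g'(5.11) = -45.57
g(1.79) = -7.29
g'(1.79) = -9.90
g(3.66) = -41.44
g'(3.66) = -27.63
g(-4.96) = -30.20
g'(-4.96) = 3.48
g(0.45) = -0.38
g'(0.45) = -0.94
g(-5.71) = -31.60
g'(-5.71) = 0.07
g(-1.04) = -4.15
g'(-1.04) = 5.36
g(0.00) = -0.49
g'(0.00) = 1.37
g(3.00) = -25.54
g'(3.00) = -20.68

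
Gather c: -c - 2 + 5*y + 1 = -c + 5*y - 1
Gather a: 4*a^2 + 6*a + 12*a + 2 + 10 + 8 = 4*a^2 + 18*a + 20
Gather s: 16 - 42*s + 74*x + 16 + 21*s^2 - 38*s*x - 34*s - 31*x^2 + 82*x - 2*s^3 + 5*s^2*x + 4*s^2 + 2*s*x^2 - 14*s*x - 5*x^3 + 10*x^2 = -2*s^3 + s^2*(5*x + 25) + s*(2*x^2 - 52*x - 76) - 5*x^3 - 21*x^2 + 156*x + 32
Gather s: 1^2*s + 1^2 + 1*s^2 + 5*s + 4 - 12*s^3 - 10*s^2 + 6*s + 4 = -12*s^3 - 9*s^2 + 12*s + 9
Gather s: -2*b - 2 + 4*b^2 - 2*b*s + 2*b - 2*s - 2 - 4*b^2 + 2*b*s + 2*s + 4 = 0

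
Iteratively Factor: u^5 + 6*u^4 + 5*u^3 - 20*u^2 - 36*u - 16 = (u - 2)*(u^4 + 8*u^3 + 21*u^2 + 22*u + 8) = (u - 2)*(u + 4)*(u^3 + 4*u^2 + 5*u + 2) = (u - 2)*(u + 2)*(u + 4)*(u^2 + 2*u + 1) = (u - 2)*(u + 1)*(u + 2)*(u + 4)*(u + 1)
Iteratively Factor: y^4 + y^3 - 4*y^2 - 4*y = (y)*(y^3 + y^2 - 4*y - 4) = y*(y + 2)*(y^2 - y - 2) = y*(y - 2)*(y + 2)*(y + 1)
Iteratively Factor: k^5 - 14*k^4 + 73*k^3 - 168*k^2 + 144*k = (k - 3)*(k^4 - 11*k^3 + 40*k^2 - 48*k) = (k - 4)*(k - 3)*(k^3 - 7*k^2 + 12*k) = k*(k - 4)*(k - 3)*(k^2 - 7*k + 12) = k*(k - 4)*(k - 3)^2*(k - 4)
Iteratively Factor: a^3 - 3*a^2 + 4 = (a - 2)*(a^2 - a - 2) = (a - 2)*(a + 1)*(a - 2)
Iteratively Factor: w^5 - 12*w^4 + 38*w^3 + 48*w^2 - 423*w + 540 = (w - 3)*(w^4 - 9*w^3 + 11*w^2 + 81*w - 180) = (w - 3)*(w + 3)*(w^3 - 12*w^2 + 47*w - 60) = (w - 4)*(w - 3)*(w + 3)*(w^2 - 8*w + 15) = (w - 5)*(w - 4)*(w - 3)*(w + 3)*(w - 3)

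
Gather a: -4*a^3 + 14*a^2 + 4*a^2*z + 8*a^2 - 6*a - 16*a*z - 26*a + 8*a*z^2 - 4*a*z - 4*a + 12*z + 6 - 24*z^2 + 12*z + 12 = -4*a^3 + a^2*(4*z + 22) + a*(8*z^2 - 20*z - 36) - 24*z^2 + 24*z + 18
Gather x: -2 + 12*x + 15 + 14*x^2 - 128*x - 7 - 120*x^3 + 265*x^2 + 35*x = -120*x^3 + 279*x^2 - 81*x + 6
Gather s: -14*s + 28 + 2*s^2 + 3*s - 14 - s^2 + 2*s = s^2 - 9*s + 14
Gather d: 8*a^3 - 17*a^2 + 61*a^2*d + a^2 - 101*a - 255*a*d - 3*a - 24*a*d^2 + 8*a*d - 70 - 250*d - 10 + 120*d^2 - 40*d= 8*a^3 - 16*a^2 - 104*a + d^2*(120 - 24*a) + d*(61*a^2 - 247*a - 290) - 80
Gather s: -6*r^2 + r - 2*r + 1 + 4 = -6*r^2 - r + 5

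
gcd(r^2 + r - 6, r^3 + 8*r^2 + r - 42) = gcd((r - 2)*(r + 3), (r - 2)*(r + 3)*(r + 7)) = r^2 + r - 6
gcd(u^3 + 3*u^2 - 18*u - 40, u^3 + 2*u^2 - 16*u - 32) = u^2 - 2*u - 8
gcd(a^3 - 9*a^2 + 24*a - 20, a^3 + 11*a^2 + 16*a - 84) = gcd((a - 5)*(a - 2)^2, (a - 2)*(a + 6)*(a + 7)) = a - 2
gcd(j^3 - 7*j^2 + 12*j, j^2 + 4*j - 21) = j - 3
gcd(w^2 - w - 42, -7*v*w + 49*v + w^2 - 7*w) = w - 7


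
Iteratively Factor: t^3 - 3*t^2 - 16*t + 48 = (t - 4)*(t^2 + t - 12) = (t - 4)*(t - 3)*(t + 4)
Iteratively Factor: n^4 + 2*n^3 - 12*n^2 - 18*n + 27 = (n + 3)*(n^3 - n^2 - 9*n + 9) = (n - 3)*(n + 3)*(n^2 + 2*n - 3) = (n - 3)*(n + 3)^2*(n - 1)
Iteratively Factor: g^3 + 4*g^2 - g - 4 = (g - 1)*(g^2 + 5*g + 4) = (g - 1)*(g + 1)*(g + 4)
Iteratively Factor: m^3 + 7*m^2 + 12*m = (m)*(m^2 + 7*m + 12) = m*(m + 3)*(m + 4)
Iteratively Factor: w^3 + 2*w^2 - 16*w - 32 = (w + 4)*(w^2 - 2*w - 8) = (w + 2)*(w + 4)*(w - 4)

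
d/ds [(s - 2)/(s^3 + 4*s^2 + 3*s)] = (s*(s^2 + 4*s + 3) - (s - 2)*(3*s^2 + 8*s + 3))/(s^2*(s^2 + 4*s + 3)^2)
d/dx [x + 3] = 1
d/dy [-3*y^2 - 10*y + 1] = -6*y - 10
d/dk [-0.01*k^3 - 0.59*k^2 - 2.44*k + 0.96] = -0.03*k^2 - 1.18*k - 2.44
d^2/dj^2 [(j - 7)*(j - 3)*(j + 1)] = 6*j - 18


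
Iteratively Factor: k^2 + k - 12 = (k - 3)*(k + 4)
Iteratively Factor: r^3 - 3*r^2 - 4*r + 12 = (r + 2)*(r^2 - 5*r + 6) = (r - 3)*(r + 2)*(r - 2)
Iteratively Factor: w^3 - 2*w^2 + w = (w)*(w^2 - 2*w + 1) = w*(w - 1)*(w - 1)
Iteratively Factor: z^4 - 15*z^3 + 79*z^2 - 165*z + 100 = (z - 1)*(z^3 - 14*z^2 + 65*z - 100) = (z - 5)*(z - 1)*(z^2 - 9*z + 20) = (z - 5)^2*(z - 1)*(z - 4)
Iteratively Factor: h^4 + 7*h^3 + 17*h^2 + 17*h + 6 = (h + 2)*(h^3 + 5*h^2 + 7*h + 3) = (h + 2)*(h + 3)*(h^2 + 2*h + 1) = (h + 1)*(h + 2)*(h + 3)*(h + 1)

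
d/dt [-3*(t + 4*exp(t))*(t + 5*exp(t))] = -27*t*exp(t) - 6*t - 120*exp(2*t) - 27*exp(t)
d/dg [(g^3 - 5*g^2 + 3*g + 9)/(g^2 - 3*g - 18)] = (g^4 - 6*g^3 - 42*g^2 + 162*g - 27)/(g^4 - 6*g^3 - 27*g^2 + 108*g + 324)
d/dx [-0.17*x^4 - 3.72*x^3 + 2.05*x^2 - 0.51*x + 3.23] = -0.68*x^3 - 11.16*x^2 + 4.1*x - 0.51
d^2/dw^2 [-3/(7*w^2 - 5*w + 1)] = 6*(49*w^2 - 35*w - (14*w - 5)^2 + 7)/(7*w^2 - 5*w + 1)^3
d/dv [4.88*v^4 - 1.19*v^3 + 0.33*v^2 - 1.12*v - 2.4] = 19.52*v^3 - 3.57*v^2 + 0.66*v - 1.12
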